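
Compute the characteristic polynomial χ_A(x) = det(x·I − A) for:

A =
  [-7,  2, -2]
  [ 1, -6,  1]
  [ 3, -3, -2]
x^3 + 15*x^2 + 75*x + 125

Expanding det(x·I − A) (e.g. by cofactor expansion or by noting that A is similar to its Jordan form J, which has the same characteristic polynomial as A) gives
  χ_A(x) = x^3 + 15*x^2 + 75*x + 125
which factors as (x + 5)^3. The eigenvalues (with algebraic multiplicities) are λ = -5 with multiplicity 3.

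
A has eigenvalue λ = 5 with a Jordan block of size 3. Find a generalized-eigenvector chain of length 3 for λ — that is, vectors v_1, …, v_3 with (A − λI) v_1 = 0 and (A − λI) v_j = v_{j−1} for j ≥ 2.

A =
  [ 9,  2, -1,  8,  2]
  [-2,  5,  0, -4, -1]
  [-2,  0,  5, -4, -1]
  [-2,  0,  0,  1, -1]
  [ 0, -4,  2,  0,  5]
A Jordan chain for λ = 5 of length 3:
v_1 = (-2, 0, 0, 0, 4)ᵀ
v_2 = (4, -2, -2, -2, 0)ᵀ
v_3 = (1, 0, 0, 0, 0)ᵀ

Let N = A − (5)·I. We want v_3 with N^3 v_3 = 0 but N^2 v_3 ≠ 0; then v_{j-1} := N · v_j for j = 3, …, 2.

Pick v_3 = (1, 0, 0, 0, 0)ᵀ.
Then v_2 = N · v_3 = (4, -2, -2, -2, 0)ᵀ.
Then v_1 = N · v_2 = (-2, 0, 0, 0, 4)ᵀ.

Sanity check: (A − (5)·I) v_1 = (0, 0, 0, 0, 0)ᵀ = 0. ✓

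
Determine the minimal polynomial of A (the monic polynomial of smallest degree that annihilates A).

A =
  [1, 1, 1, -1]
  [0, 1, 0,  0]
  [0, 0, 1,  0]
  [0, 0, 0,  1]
x^2 - 2*x + 1

The characteristic polynomial is χ_A(x) = (x - 1)^4, so the eigenvalues are known. The minimal polynomial is
  m_A(x) = Π_λ (x − λ)^{k_λ}
where k_λ is the size of the *largest* Jordan block for λ (equivalently, the smallest k with (A − λI)^k v = 0 for every generalised eigenvector v of λ).

  λ = 1: largest Jordan block has size 2, contributing (x − 1)^2

So m_A(x) = (x - 1)^2 = x^2 - 2*x + 1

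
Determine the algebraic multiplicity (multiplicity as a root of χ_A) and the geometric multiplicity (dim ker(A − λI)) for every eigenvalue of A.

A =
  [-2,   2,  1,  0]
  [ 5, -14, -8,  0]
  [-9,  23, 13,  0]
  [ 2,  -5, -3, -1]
λ = -1: alg = 4, geom = 2

Step 1 — factor the characteristic polynomial to read off the algebraic multiplicities:
  χ_A(x) = (x + 1)^4

Step 2 — compute geometric multiplicities via the rank-nullity identity g(λ) = n − rank(A − λI):
  rank(A − (-1)·I) = 2, so dim ker(A − (-1)·I) = n − 2 = 2

Summary:
  λ = -1: algebraic multiplicity = 4, geometric multiplicity = 2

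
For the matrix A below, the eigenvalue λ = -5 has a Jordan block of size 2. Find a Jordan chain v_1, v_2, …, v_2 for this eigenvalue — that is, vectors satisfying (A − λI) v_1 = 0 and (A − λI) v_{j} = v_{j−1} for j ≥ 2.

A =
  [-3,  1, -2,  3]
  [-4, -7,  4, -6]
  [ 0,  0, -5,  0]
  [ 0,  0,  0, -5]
A Jordan chain for λ = -5 of length 2:
v_1 = (2, -4, 0, 0)ᵀ
v_2 = (1, 0, 0, 0)ᵀ

Let N = A − (-5)·I. We want v_2 with N^2 v_2 = 0 but N^1 v_2 ≠ 0; then v_{j-1} := N · v_j for j = 2, …, 2.

Pick v_2 = (1, 0, 0, 0)ᵀ.
Then v_1 = N · v_2 = (2, -4, 0, 0)ᵀ.

Sanity check: (A − (-5)·I) v_1 = (0, 0, 0, 0)ᵀ = 0. ✓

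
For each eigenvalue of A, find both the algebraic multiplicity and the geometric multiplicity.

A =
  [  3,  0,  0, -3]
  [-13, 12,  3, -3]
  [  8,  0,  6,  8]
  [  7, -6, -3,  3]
λ = 6: alg = 4, geom = 2

Step 1 — factor the characteristic polynomial to read off the algebraic multiplicities:
  χ_A(x) = (x - 6)^4

Step 2 — compute geometric multiplicities via the rank-nullity identity g(λ) = n − rank(A − λI):
  rank(A − (6)·I) = 2, so dim ker(A − (6)·I) = n − 2 = 2

Summary:
  λ = 6: algebraic multiplicity = 4, geometric multiplicity = 2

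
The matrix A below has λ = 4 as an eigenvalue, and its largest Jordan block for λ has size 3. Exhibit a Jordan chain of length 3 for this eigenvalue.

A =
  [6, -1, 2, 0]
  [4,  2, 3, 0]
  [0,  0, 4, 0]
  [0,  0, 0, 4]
A Jordan chain for λ = 4 of length 3:
v_1 = (1, 2, 0, 0)ᵀ
v_2 = (2, 3, 0, 0)ᵀ
v_3 = (0, 0, 1, 0)ᵀ

Let N = A − (4)·I. We want v_3 with N^3 v_3 = 0 but N^2 v_3 ≠ 0; then v_{j-1} := N · v_j for j = 3, …, 2.

Pick v_3 = (0, 0, 1, 0)ᵀ.
Then v_2 = N · v_3 = (2, 3, 0, 0)ᵀ.
Then v_1 = N · v_2 = (1, 2, 0, 0)ᵀ.

Sanity check: (A − (4)·I) v_1 = (0, 0, 0, 0)ᵀ = 0. ✓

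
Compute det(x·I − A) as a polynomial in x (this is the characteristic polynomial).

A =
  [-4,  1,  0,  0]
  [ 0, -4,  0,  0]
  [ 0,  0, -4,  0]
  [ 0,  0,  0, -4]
x^4 + 16*x^3 + 96*x^2 + 256*x + 256

Expanding det(x·I − A) (e.g. by cofactor expansion or by noting that A is similar to its Jordan form J, which has the same characteristic polynomial as A) gives
  χ_A(x) = x^4 + 16*x^3 + 96*x^2 + 256*x + 256
which factors as (x + 4)^4. The eigenvalues (with algebraic multiplicities) are λ = -4 with multiplicity 4.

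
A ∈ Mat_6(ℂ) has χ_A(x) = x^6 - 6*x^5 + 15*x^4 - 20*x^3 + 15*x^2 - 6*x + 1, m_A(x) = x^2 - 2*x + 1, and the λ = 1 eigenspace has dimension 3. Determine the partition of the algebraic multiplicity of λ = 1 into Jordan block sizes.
Block sizes for λ = 1: [2, 2, 2]

Step 1 — from the characteristic polynomial, algebraic multiplicity of λ = 1 is 6. From dim ker(A − (1)·I) = 3, there are exactly 3 Jordan blocks for λ = 1.
Step 2 — from the minimal polynomial, the factor (x − 1)^2 tells us the largest block for λ = 1 has size 2.
Step 3 — with total size 6, 3 blocks, and largest block 2, the block sizes (in nonincreasing order) are [2, 2, 2].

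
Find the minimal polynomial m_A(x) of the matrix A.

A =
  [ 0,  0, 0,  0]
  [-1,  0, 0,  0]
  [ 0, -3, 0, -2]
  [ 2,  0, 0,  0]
x^3

The characteristic polynomial is χ_A(x) = x^4, so the eigenvalues are known. The minimal polynomial is
  m_A(x) = Π_λ (x − λ)^{k_λ}
where k_λ is the size of the *largest* Jordan block for λ (equivalently, the smallest k with (A − λI)^k v = 0 for every generalised eigenvector v of λ).

  λ = 0: largest Jordan block has size 3, contributing (x − 0)^3

So m_A(x) = x^3 = x^3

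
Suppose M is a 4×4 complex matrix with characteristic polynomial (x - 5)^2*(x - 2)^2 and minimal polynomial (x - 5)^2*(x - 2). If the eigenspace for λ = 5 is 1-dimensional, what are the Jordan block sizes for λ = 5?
Block sizes for λ = 5: [2]

Step 1 — from the characteristic polynomial, algebraic multiplicity of λ = 5 is 2. From dim ker(M − (5)·I) = 1, there are exactly 1 Jordan blocks for λ = 5.
Step 2 — from the minimal polynomial, the factor (x − 5)^2 tells us the largest block for λ = 5 has size 2.
Step 3 — with total size 2, 1 blocks, and largest block 2, the block sizes (in nonincreasing order) are [2].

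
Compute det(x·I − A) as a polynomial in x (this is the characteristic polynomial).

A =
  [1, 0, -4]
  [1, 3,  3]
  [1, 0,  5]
x^3 - 9*x^2 + 27*x - 27

Expanding det(x·I − A) (e.g. by cofactor expansion or by noting that A is similar to its Jordan form J, which has the same characteristic polynomial as A) gives
  χ_A(x) = x^3 - 9*x^2 + 27*x - 27
which factors as (x - 3)^3. The eigenvalues (with algebraic multiplicities) are λ = 3 with multiplicity 3.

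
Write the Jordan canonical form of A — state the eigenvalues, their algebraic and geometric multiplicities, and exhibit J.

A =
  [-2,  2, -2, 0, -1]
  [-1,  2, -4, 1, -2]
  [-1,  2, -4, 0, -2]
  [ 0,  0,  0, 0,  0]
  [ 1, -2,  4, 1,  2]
J_2(-1) ⊕ J_2(0) ⊕ J_1(0)

The characteristic polynomial is
  det(x·I − A) = x^5 + 2*x^4 + x^3 = x^3*(x + 1)^2

Eigenvalues and multiplicities (the geometric multiplicity of λ is n − rank(A − λI), which equals the number of Jordan blocks for λ):
  λ = -1: algebraic multiplicity = 2, geometric multiplicity = 1
  λ = 0: algebraic multiplicity = 3, geometric multiplicity = 2

Determining the block sizes for each eigenvalue:
  λ = -1: one block (gm = 1), so the single block has size am = 2 → block sizes [2]
  λ = 0: 2 blocks summing to 3 forces exactly one block of size 2 and the rest size 1 → block sizes [2, 1]

Assembling the blocks gives a Jordan form
J =
  [-1,  1, 0, 0, 0]
  [ 0, -1, 0, 0, 0]
  [ 0,  0, 0, 1, 0]
  [ 0,  0, 0, 0, 0]
  [ 0,  0, 0, 0, 0]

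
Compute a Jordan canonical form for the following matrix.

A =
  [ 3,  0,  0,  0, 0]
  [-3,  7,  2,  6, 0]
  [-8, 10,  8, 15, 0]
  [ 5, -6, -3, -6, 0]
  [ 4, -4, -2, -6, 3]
J_3(3) ⊕ J_1(3) ⊕ J_1(3)

The characteristic polynomial is
  det(x·I − A) = x^5 - 15*x^4 + 90*x^3 - 270*x^2 + 405*x - 243 = (x - 3)^5

Eigenvalues and multiplicities (the geometric multiplicity of λ is n − rank(A − λI), which equals the number of Jordan blocks for λ):
  λ = 3: algebraic multiplicity = 5, geometric multiplicity = 3

Determining the block sizes for each eigenvalue:
  λ = 3: with am = 5 and gm = 3, the partition is not yet determined (e.g. several partitions of 5 into 3 parts exist). Let N = A − (3)·I. Computing rank(N^1) = 2, rank(N^2) = 1, rank(N^3) = 0; the number of blocks of size ≥ j is rank(N^{j−1}) − rank(N^j), giving [3, 1, 1]. So we have 1 block(s) of size 3, 2 block(s) of size 1 → block sizes [3, 1, 1]

Assembling the blocks gives a Jordan form
J =
  [3, 1, 0, 0, 0]
  [0, 3, 1, 0, 0]
  [0, 0, 3, 0, 0]
  [0, 0, 0, 3, 0]
  [0, 0, 0, 0, 3]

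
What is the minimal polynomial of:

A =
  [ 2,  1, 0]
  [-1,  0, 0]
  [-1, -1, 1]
x^2 - 2*x + 1

The characteristic polynomial is χ_A(x) = (x - 1)^3, so the eigenvalues are known. The minimal polynomial is
  m_A(x) = Π_λ (x − λ)^{k_λ}
where k_λ is the size of the *largest* Jordan block for λ (equivalently, the smallest k with (A − λI)^k v = 0 for every generalised eigenvector v of λ).

  λ = 1: largest Jordan block has size 2, contributing (x − 1)^2

So m_A(x) = (x - 1)^2 = x^2 - 2*x + 1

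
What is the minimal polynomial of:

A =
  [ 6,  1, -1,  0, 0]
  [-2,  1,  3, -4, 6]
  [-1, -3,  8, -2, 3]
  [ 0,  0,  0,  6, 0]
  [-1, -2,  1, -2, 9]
x^3 - 18*x^2 + 108*x - 216

The characteristic polynomial is χ_A(x) = (x - 6)^5, so the eigenvalues are known. The minimal polynomial is
  m_A(x) = Π_λ (x − λ)^{k_λ}
where k_λ is the size of the *largest* Jordan block for λ (equivalently, the smallest k with (A − λI)^k v = 0 for every generalised eigenvector v of λ).

  λ = 6: largest Jordan block has size 3, contributing (x − 6)^3

So m_A(x) = (x - 6)^3 = x^3 - 18*x^2 + 108*x - 216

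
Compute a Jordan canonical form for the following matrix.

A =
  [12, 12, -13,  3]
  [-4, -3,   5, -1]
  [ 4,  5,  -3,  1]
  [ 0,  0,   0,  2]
J_3(2) ⊕ J_1(2)

The characteristic polynomial is
  det(x·I − A) = x^4 - 8*x^3 + 24*x^2 - 32*x + 16 = (x - 2)^4

Eigenvalues and multiplicities (the geometric multiplicity of λ is n − rank(A − λI), which equals the number of Jordan blocks for λ):
  λ = 2: algebraic multiplicity = 4, geometric multiplicity = 2

Determining the block sizes for each eigenvalue:
  λ = 2: with am = 4 and gm = 2, the partition is not yet determined (e.g. several partitions of 4 into 2 parts exist). Let N = A − (2)·I. Computing rank(N^1) = 2, rank(N^2) = 1, rank(N^3) = 0; the number of blocks of size ≥ j is rank(N^{j−1}) − rank(N^j), giving [2, 1, 1]. So we have 1 block(s) of size 3, 1 block(s) of size 1 → block sizes [3, 1]

Assembling the blocks gives a Jordan form
J =
  [2, 1, 0, 0]
  [0, 2, 1, 0]
  [0, 0, 2, 0]
  [0, 0, 0, 2]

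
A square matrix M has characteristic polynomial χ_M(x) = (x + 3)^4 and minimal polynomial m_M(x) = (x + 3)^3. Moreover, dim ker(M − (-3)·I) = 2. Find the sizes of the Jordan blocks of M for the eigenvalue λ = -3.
Block sizes for λ = -3: [3, 1]

Step 1 — from the characteristic polynomial, algebraic multiplicity of λ = -3 is 4. From dim ker(M − (-3)·I) = 2, there are exactly 2 Jordan blocks for λ = -3.
Step 2 — from the minimal polynomial, the factor (x + 3)^3 tells us the largest block for λ = -3 has size 3.
Step 3 — with total size 4, 2 blocks, and largest block 3, the block sizes (in nonincreasing order) are [3, 1].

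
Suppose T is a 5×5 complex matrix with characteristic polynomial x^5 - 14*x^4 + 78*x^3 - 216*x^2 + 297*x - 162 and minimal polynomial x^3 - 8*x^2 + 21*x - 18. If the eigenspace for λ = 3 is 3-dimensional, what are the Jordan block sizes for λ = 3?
Block sizes for λ = 3: [2, 1, 1]

Step 1 — from the characteristic polynomial, algebraic multiplicity of λ = 3 is 4. From dim ker(T − (3)·I) = 3, there are exactly 3 Jordan blocks for λ = 3.
Step 2 — from the minimal polynomial, the factor (x − 3)^2 tells us the largest block for λ = 3 has size 2.
Step 3 — with total size 4, 3 blocks, and largest block 2, the block sizes (in nonincreasing order) are [2, 1, 1].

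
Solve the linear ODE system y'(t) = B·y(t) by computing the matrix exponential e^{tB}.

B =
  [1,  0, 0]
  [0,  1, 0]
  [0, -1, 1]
e^{tB} =
  [exp(t), 0, 0]
  [0, exp(t), 0]
  [0, -t*exp(t), exp(t)]

Strategy: write B = P · J · P⁻¹ where J is a Jordan canonical form, so e^{tB} = P · e^{tJ} · P⁻¹, and e^{tJ} can be computed block-by-block.

B has Jordan form
J =
  [1, 1, 0]
  [0, 1, 0]
  [0, 0, 1]
(up to reordering of blocks).

Per-block formulas:
  For a 1×1 block at λ = 1: exp(t · [1]) = [e^(1t)].
  For a 2×2 Jordan block J_2(1): exp(t · J_2(1)) = e^(1t)·(I + t·N), where N is the 2×2 nilpotent shift.

After assembling e^{tJ} and conjugating by P, we get:

e^{tB} =
  [exp(t), 0, 0]
  [0, exp(t), 0]
  [0, -t*exp(t), exp(t)]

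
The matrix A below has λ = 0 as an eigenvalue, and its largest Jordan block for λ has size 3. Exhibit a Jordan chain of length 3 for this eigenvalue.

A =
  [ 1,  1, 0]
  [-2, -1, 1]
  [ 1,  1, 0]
A Jordan chain for λ = 0 of length 3:
v_1 = (-1, 1, -1)ᵀ
v_2 = (1, -2, 1)ᵀ
v_3 = (1, 0, 0)ᵀ

Let N = A − (0)·I. We want v_3 with N^3 v_3 = 0 but N^2 v_3 ≠ 0; then v_{j-1} := N · v_j for j = 3, …, 2.

Pick v_3 = (1, 0, 0)ᵀ.
Then v_2 = N · v_3 = (1, -2, 1)ᵀ.
Then v_1 = N · v_2 = (-1, 1, -1)ᵀ.

Sanity check: (A − (0)·I) v_1 = (0, 0, 0)ᵀ = 0. ✓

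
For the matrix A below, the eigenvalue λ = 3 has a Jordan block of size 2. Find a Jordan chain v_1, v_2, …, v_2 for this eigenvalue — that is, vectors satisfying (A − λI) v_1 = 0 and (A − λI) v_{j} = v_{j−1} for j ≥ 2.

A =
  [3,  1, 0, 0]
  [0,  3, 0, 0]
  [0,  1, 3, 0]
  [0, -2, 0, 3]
A Jordan chain for λ = 3 of length 2:
v_1 = (1, 0, 1, -2)ᵀ
v_2 = (0, 1, 0, 0)ᵀ

Let N = A − (3)·I. We want v_2 with N^2 v_2 = 0 but N^1 v_2 ≠ 0; then v_{j-1} := N · v_j for j = 2, …, 2.

Pick v_2 = (0, 1, 0, 0)ᵀ.
Then v_1 = N · v_2 = (1, 0, 1, -2)ᵀ.

Sanity check: (A − (3)·I) v_1 = (0, 0, 0, 0)ᵀ = 0. ✓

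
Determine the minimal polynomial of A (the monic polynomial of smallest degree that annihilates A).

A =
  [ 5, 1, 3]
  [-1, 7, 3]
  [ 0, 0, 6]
x^2 - 12*x + 36

The characteristic polynomial is χ_A(x) = (x - 6)^3, so the eigenvalues are known. The minimal polynomial is
  m_A(x) = Π_λ (x − λ)^{k_λ}
where k_λ is the size of the *largest* Jordan block for λ (equivalently, the smallest k with (A − λI)^k v = 0 for every generalised eigenvector v of λ).

  λ = 6: largest Jordan block has size 2, contributing (x − 6)^2

So m_A(x) = (x - 6)^2 = x^2 - 12*x + 36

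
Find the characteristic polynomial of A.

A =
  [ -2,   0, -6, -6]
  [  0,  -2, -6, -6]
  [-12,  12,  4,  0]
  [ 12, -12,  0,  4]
x^4 - 4*x^3 - 12*x^2 + 32*x + 64

Expanding det(x·I − A) (e.g. by cofactor expansion or by noting that A is similar to its Jordan form J, which has the same characteristic polynomial as A) gives
  χ_A(x) = x^4 - 4*x^3 - 12*x^2 + 32*x + 64
which factors as (x - 4)^2*(x + 2)^2. The eigenvalues (with algebraic multiplicities) are λ = -2 with multiplicity 2, λ = 4 with multiplicity 2.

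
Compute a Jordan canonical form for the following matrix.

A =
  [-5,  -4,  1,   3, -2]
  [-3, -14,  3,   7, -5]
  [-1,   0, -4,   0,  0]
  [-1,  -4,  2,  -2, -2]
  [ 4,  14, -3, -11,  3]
J_1(-5) ⊕ J_1(-5) ⊕ J_2(-4) ⊕ J_1(-4)

The characteristic polynomial is
  det(x·I − A) = x^5 + 22*x^4 + 193*x^3 + 844*x^2 + 1840*x + 1600 = (x + 4)^3*(x + 5)^2

Eigenvalues and multiplicities (the geometric multiplicity of λ is n − rank(A − λI), which equals the number of Jordan blocks for λ):
  λ = -5: algebraic multiplicity = 2, geometric multiplicity = 2
  λ = -4: algebraic multiplicity = 3, geometric multiplicity = 2

Determining the block sizes for each eigenvalue:
  λ = -5: gm = am = 2, so every block has size 1 → block sizes [1, 1]
  λ = -4: 2 blocks summing to 3 forces exactly one block of size 2 and the rest size 1 → block sizes [2, 1]

Assembling the blocks gives a Jordan form
J =
  [-5,  0,  0,  0,  0]
  [ 0, -5,  0,  0,  0]
  [ 0,  0, -4,  1,  0]
  [ 0,  0,  0, -4,  0]
  [ 0,  0,  0,  0, -4]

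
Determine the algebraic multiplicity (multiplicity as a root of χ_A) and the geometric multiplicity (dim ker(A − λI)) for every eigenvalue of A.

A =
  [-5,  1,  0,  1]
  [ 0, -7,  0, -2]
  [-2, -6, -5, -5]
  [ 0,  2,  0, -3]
λ = -5: alg = 4, geom = 2

Step 1 — factor the characteristic polynomial to read off the algebraic multiplicities:
  χ_A(x) = (x + 5)^4

Step 2 — compute geometric multiplicities via the rank-nullity identity g(λ) = n − rank(A − λI):
  rank(A − (-5)·I) = 2, so dim ker(A − (-5)·I) = n − 2 = 2

Summary:
  λ = -5: algebraic multiplicity = 4, geometric multiplicity = 2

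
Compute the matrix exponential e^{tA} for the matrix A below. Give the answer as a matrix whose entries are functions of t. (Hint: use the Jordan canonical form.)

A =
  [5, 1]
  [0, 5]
e^{tA} =
  [exp(5*t), t*exp(5*t)]
  [0, exp(5*t)]

Strategy: write A = P · J · P⁻¹ where J is a Jordan canonical form, so e^{tA} = P · e^{tJ} · P⁻¹, and e^{tJ} can be computed block-by-block.

A has Jordan form
J =
  [5, 1]
  [0, 5]
(up to reordering of blocks).

Per-block formulas:
  For a 2×2 Jordan block J_2(5): exp(t · J_2(5)) = e^(5t)·(I + t·N), where N is the 2×2 nilpotent shift.

After assembling e^{tJ} and conjugating by P, we get:

e^{tA} =
  [exp(5*t), t*exp(5*t)]
  [0, exp(5*t)]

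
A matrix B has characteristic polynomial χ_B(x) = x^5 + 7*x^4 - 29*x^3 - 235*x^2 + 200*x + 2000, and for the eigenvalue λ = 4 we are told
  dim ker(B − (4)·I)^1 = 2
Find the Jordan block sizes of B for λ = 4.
Block sizes for λ = 4: [1, 1]

From the dimensions of kernels of powers, the number of Jordan blocks of size at least j is d_j − d_{j−1} where d_j = dim ker(N^j) (with d_0 = 0). Computing the differences gives [2].
The number of blocks of size exactly k is (#blocks of size ≥ k) − (#blocks of size ≥ k + 1), so the partition is: 2 block(s) of size 1.
In nonincreasing order the block sizes are [1, 1].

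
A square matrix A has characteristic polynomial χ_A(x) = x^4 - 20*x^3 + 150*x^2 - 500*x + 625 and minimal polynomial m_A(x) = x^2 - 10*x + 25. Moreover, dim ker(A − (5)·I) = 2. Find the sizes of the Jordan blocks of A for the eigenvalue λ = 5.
Block sizes for λ = 5: [2, 2]

Step 1 — from the characteristic polynomial, algebraic multiplicity of λ = 5 is 4. From dim ker(A − (5)·I) = 2, there are exactly 2 Jordan blocks for λ = 5.
Step 2 — from the minimal polynomial, the factor (x − 5)^2 tells us the largest block for λ = 5 has size 2.
Step 3 — with total size 4, 2 blocks, and largest block 2, the block sizes (in nonincreasing order) are [2, 2].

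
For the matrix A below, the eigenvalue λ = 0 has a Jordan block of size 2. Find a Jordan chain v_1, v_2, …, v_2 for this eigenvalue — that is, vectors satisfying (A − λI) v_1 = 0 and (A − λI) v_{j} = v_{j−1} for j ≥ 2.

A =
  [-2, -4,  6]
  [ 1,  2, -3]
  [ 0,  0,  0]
A Jordan chain for λ = 0 of length 2:
v_1 = (-2, 1, 0)ᵀ
v_2 = (1, 0, 0)ᵀ

Let N = A − (0)·I. We want v_2 with N^2 v_2 = 0 but N^1 v_2 ≠ 0; then v_{j-1} := N · v_j for j = 2, …, 2.

Pick v_2 = (1, 0, 0)ᵀ.
Then v_1 = N · v_2 = (-2, 1, 0)ᵀ.

Sanity check: (A − (0)·I) v_1 = (0, 0, 0)ᵀ = 0. ✓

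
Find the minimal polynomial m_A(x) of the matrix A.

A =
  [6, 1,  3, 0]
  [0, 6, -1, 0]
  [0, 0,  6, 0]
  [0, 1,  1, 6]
x^3 - 18*x^2 + 108*x - 216

The characteristic polynomial is χ_A(x) = (x - 6)^4, so the eigenvalues are known. The minimal polynomial is
  m_A(x) = Π_λ (x − λ)^{k_λ}
where k_λ is the size of the *largest* Jordan block for λ (equivalently, the smallest k with (A − λI)^k v = 0 for every generalised eigenvector v of λ).

  λ = 6: largest Jordan block has size 3, contributing (x − 6)^3

So m_A(x) = (x - 6)^3 = x^3 - 18*x^2 + 108*x - 216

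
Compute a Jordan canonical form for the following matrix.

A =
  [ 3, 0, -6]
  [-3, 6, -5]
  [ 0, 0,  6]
J_1(3) ⊕ J_2(6)

The characteristic polynomial is
  det(x·I − A) = x^3 - 15*x^2 + 72*x - 108 = (x - 6)^2*(x - 3)

Eigenvalues and multiplicities (the geometric multiplicity of λ is n − rank(A − λI), which equals the number of Jordan blocks for λ):
  λ = 3: algebraic multiplicity = 1, geometric multiplicity = 1
  λ = 6: algebraic multiplicity = 2, geometric multiplicity = 1

Determining the block sizes for each eigenvalue:
  λ = 3: one block (gm = 1), so the single block has size am = 1 → block sizes [1]
  λ = 6: one block (gm = 1), so the single block has size am = 2 → block sizes [2]

Assembling the blocks gives a Jordan form
J =
  [3, 0, 0]
  [0, 6, 1]
  [0, 0, 6]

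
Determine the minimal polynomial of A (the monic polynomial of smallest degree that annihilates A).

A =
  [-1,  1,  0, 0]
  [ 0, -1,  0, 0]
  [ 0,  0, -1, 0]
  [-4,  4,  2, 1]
x^3 + x^2 - x - 1

The characteristic polynomial is χ_A(x) = (x - 1)*(x + 1)^3, so the eigenvalues are known. The minimal polynomial is
  m_A(x) = Π_λ (x − λ)^{k_λ}
where k_λ is the size of the *largest* Jordan block for λ (equivalently, the smallest k with (A − λI)^k v = 0 for every generalised eigenvector v of λ).

  λ = -1: largest Jordan block has size 2, contributing (x + 1)^2
  λ = 1: largest Jordan block has size 1, contributing (x − 1)

So m_A(x) = (x - 1)*(x + 1)^2 = x^3 + x^2 - x - 1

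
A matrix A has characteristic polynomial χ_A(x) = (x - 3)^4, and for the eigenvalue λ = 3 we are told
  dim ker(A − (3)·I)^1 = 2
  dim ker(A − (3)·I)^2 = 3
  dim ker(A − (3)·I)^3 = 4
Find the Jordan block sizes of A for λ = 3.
Block sizes for λ = 3: [3, 1]

From the dimensions of kernels of powers, the number of Jordan blocks of size at least j is d_j − d_{j−1} where d_j = dim ker(N^j) (with d_0 = 0). Computing the differences gives [2, 1, 1].
The number of blocks of size exactly k is (#blocks of size ≥ k) − (#blocks of size ≥ k + 1), so the partition is: 1 block(s) of size 1, 1 block(s) of size 3.
In nonincreasing order the block sizes are [3, 1].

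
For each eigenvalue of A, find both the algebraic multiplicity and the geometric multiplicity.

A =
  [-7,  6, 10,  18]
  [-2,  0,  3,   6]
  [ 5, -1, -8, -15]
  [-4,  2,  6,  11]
λ = -1: alg = 4, geom = 2

Step 1 — factor the characteristic polynomial to read off the algebraic multiplicities:
  χ_A(x) = (x + 1)^4

Step 2 — compute geometric multiplicities via the rank-nullity identity g(λ) = n − rank(A − λI):
  rank(A − (-1)·I) = 2, so dim ker(A − (-1)·I) = n − 2 = 2

Summary:
  λ = -1: algebraic multiplicity = 4, geometric multiplicity = 2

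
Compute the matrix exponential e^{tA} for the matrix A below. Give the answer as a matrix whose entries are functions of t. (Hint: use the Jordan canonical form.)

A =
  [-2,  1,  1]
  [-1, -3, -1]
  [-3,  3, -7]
e^{tA} =
  [2*t*exp(-4*t) + exp(-4*t), 3*t^2*exp(-4*t) + t*exp(-4*t), -t^2*exp(-4*t) + t*exp(-4*t)]
  [-t*exp(-4*t), -3*t^2*exp(-4*t)/2 + t*exp(-4*t) + exp(-4*t), t^2*exp(-4*t)/2 - t*exp(-4*t)]
  [-3*t*exp(-4*t), -9*t^2*exp(-4*t)/2 + 3*t*exp(-4*t), 3*t^2*exp(-4*t)/2 - 3*t*exp(-4*t) + exp(-4*t)]

Strategy: write A = P · J · P⁻¹ where J is a Jordan canonical form, so e^{tA} = P · e^{tJ} · P⁻¹, and e^{tJ} can be computed block-by-block.

A has Jordan form
J =
  [-4,  1,  0]
  [ 0, -4,  1]
  [ 0,  0, -4]
(up to reordering of blocks).

Per-block formulas:
  For a 3×3 Jordan block J_3(-4): exp(t · J_3(-4)) = e^(-4t)·(I + t·N + (t^2/2)·N^2), where N is the 3×3 nilpotent shift.

After assembling e^{tJ} and conjugating by P, we get:

e^{tA} =
  [2*t*exp(-4*t) + exp(-4*t), 3*t^2*exp(-4*t) + t*exp(-4*t), -t^2*exp(-4*t) + t*exp(-4*t)]
  [-t*exp(-4*t), -3*t^2*exp(-4*t)/2 + t*exp(-4*t) + exp(-4*t), t^2*exp(-4*t)/2 - t*exp(-4*t)]
  [-3*t*exp(-4*t), -9*t^2*exp(-4*t)/2 + 3*t*exp(-4*t), 3*t^2*exp(-4*t)/2 - 3*t*exp(-4*t) + exp(-4*t)]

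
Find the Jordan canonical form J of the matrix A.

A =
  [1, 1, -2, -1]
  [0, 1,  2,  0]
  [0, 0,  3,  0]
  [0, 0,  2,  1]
J_2(1) ⊕ J_1(1) ⊕ J_1(3)

The characteristic polynomial is
  det(x·I − A) = x^4 - 6*x^3 + 12*x^2 - 10*x + 3 = (x - 3)*(x - 1)^3

Eigenvalues and multiplicities (the geometric multiplicity of λ is n − rank(A − λI), which equals the number of Jordan blocks for λ):
  λ = 1: algebraic multiplicity = 3, geometric multiplicity = 2
  λ = 3: algebraic multiplicity = 1, geometric multiplicity = 1

Determining the block sizes for each eigenvalue:
  λ = 1: 2 blocks summing to 3 forces exactly one block of size 2 and the rest size 1 → block sizes [2, 1]
  λ = 3: one block (gm = 1), so the single block has size am = 1 → block sizes [1]

Assembling the blocks gives a Jordan form
J =
  [1, 1, 0, 0]
  [0, 1, 0, 0]
  [0, 0, 1, 0]
  [0, 0, 0, 3]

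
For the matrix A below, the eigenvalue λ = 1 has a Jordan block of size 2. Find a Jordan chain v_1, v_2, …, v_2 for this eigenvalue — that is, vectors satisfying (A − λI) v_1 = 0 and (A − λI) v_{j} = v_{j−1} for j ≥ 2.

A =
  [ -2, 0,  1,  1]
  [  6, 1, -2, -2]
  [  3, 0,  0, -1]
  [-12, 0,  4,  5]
A Jordan chain for λ = 1 of length 2:
v_1 = (-3, 6, 3, -12)ᵀ
v_2 = (1, 0, 0, 0)ᵀ

Let N = A − (1)·I. We want v_2 with N^2 v_2 = 0 but N^1 v_2 ≠ 0; then v_{j-1} := N · v_j for j = 2, …, 2.

Pick v_2 = (1, 0, 0, 0)ᵀ.
Then v_1 = N · v_2 = (-3, 6, 3, -12)ᵀ.

Sanity check: (A − (1)·I) v_1 = (0, 0, 0, 0)ᵀ = 0. ✓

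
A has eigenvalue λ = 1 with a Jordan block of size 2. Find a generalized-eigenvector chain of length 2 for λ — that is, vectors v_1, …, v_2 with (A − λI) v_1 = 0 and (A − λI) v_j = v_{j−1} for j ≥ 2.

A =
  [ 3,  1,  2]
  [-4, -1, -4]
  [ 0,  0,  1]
A Jordan chain for λ = 1 of length 2:
v_1 = (2, -4, 0)ᵀ
v_2 = (1, 0, 0)ᵀ

Let N = A − (1)·I. We want v_2 with N^2 v_2 = 0 but N^1 v_2 ≠ 0; then v_{j-1} := N · v_j for j = 2, …, 2.

Pick v_2 = (1, 0, 0)ᵀ.
Then v_1 = N · v_2 = (2, -4, 0)ᵀ.

Sanity check: (A − (1)·I) v_1 = (0, 0, 0)ᵀ = 0. ✓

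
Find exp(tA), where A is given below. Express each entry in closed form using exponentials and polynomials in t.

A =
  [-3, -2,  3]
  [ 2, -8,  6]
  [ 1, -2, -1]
e^{tA} =
  [t*exp(-4*t) + exp(-4*t), -2*t*exp(-4*t), 3*t*exp(-4*t)]
  [2*t*exp(-4*t), -4*t*exp(-4*t) + exp(-4*t), 6*t*exp(-4*t)]
  [t*exp(-4*t), -2*t*exp(-4*t), 3*t*exp(-4*t) + exp(-4*t)]

Strategy: write A = P · J · P⁻¹ where J is a Jordan canonical form, so e^{tA} = P · e^{tJ} · P⁻¹, and e^{tJ} can be computed block-by-block.

A has Jordan form
J =
  [-4,  1,  0]
  [ 0, -4,  0]
  [ 0,  0, -4]
(up to reordering of blocks).

Per-block formulas:
  For a 2×2 Jordan block J_2(-4): exp(t · J_2(-4)) = e^(-4t)·(I + t·N), where N is the 2×2 nilpotent shift.
  For a 1×1 block at λ = -4: exp(t · [-4]) = [e^(-4t)].

After assembling e^{tJ} and conjugating by P, we get:

e^{tA} =
  [t*exp(-4*t) + exp(-4*t), -2*t*exp(-4*t), 3*t*exp(-4*t)]
  [2*t*exp(-4*t), -4*t*exp(-4*t) + exp(-4*t), 6*t*exp(-4*t)]
  [t*exp(-4*t), -2*t*exp(-4*t), 3*t*exp(-4*t) + exp(-4*t)]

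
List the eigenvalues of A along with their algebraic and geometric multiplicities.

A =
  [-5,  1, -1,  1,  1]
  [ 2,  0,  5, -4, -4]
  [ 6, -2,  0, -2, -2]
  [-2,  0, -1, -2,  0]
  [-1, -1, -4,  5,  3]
λ = -2: alg = 4, geom = 2; λ = 4: alg = 1, geom = 1

Step 1 — factor the characteristic polynomial to read off the algebraic multiplicities:
  χ_A(x) = (x - 4)*(x + 2)^4

Step 2 — compute geometric multiplicities via the rank-nullity identity g(λ) = n − rank(A − λI):
  rank(A − (-2)·I) = 3, so dim ker(A − (-2)·I) = n − 3 = 2
  rank(A − (4)·I) = 4, so dim ker(A − (4)·I) = n − 4 = 1

Summary:
  λ = -2: algebraic multiplicity = 4, geometric multiplicity = 2
  λ = 4: algebraic multiplicity = 1, geometric multiplicity = 1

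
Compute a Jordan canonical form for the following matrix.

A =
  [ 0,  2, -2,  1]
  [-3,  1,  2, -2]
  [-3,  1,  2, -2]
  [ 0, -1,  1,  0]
J_3(0) ⊕ J_1(3)

The characteristic polynomial is
  det(x·I − A) = x^4 - 3*x^3 = x^3*(x - 3)

Eigenvalues and multiplicities (the geometric multiplicity of λ is n − rank(A − λI), which equals the number of Jordan blocks for λ):
  λ = 0: algebraic multiplicity = 3, geometric multiplicity = 1
  λ = 3: algebraic multiplicity = 1, geometric multiplicity = 1

Determining the block sizes for each eigenvalue:
  λ = 0: one block (gm = 1), so the single block has size am = 3 → block sizes [3]
  λ = 3: one block (gm = 1), so the single block has size am = 1 → block sizes [1]

Assembling the blocks gives a Jordan form
J =
  [0, 1, 0, 0]
  [0, 0, 1, 0]
  [0, 0, 0, 0]
  [0, 0, 0, 3]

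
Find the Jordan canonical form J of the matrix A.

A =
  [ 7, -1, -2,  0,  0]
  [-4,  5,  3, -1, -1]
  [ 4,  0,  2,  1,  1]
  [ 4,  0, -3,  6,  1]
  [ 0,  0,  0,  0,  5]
J_3(5) ⊕ J_1(5) ⊕ J_1(5)

The characteristic polynomial is
  det(x·I − A) = x^5 - 25*x^4 + 250*x^3 - 1250*x^2 + 3125*x - 3125 = (x - 5)^5

Eigenvalues and multiplicities (the geometric multiplicity of λ is n − rank(A − λI), which equals the number of Jordan blocks for λ):
  λ = 5: algebraic multiplicity = 5, geometric multiplicity = 3

Determining the block sizes for each eigenvalue:
  λ = 5: with am = 5 and gm = 3, the partition is not yet determined (e.g. several partitions of 5 into 3 parts exist). Let N = A − (5)·I. Computing rank(N^1) = 2, rank(N^2) = 1, rank(N^3) = 0; the number of blocks of size ≥ j is rank(N^{j−1}) − rank(N^j), giving [3, 1, 1]. So we have 1 block(s) of size 3, 2 block(s) of size 1 → block sizes [3, 1, 1]

Assembling the blocks gives a Jordan form
J =
  [5, 1, 0, 0, 0]
  [0, 5, 1, 0, 0]
  [0, 0, 5, 0, 0]
  [0, 0, 0, 5, 0]
  [0, 0, 0, 0, 5]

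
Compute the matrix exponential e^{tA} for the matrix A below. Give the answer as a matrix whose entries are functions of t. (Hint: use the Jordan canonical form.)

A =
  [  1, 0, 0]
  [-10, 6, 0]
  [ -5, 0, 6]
e^{tA} =
  [exp(t), 0, 0]
  [-2*exp(6*t) + 2*exp(t), exp(6*t), 0]
  [-exp(6*t) + exp(t), 0, exp(6*t)]

Strategy: write A = P · J · P⁻¹ where J is a Jordan canonical form, so e^{tA} = P · e^{tJ} · P⁻¹, and e^{tJ} can be computed block-by-block.

A has Jordan form
J =
  [1, 0, 0]
  [0, 6, 0]
  [0, 0, 6]
(up to reordering of blocks).

Per-block formulas:
  For a 1×1 block at λ = 6: exp(t · [6]) = [e^(6t)].
  For a 1×1 block at λ = 1: exp(t · [1]) = [e^(1t)].

After assembling e^{tJ} and conjugating by P, we get:

e^{tA} =
  [exp(t), 0, 0]
  [-2*exp(6*t) + 2*exp(t), exp(6*t), 0]
  [-exp(6*t) + exp(t), 0, exp(6*t)]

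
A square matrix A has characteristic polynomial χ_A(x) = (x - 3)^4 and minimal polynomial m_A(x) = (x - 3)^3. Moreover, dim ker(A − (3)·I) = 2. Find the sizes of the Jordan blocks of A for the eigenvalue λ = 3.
Block sizes for λ = 3: [3, 1]

Step 1 — from the characteristic polynomial, algebraic multiplicity of λ = 3 is 4. From dim ker(A − (3)·I) = 2, there are exactly 2 Jordan blocks for λ = 3.
Step 2 — from the minimal polynomial, the factor (x − 3)^3 tells us the largest block for λ = 3 has size 3.
Step 3 — with total size 4, 2 blocks, and largest block 3, the block sizes (in nonincreasing order) are [3, 1].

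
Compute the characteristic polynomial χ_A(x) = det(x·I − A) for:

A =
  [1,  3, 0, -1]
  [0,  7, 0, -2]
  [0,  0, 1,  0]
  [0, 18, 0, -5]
x^4 - 4*x^3 + 6*x^2 - 4*x + 1

Expanding det(x·I − A) (e.g. by cofactor expansion or by noting that A is similar to its Jordan form J, which has the same characteristic polynomial as A) gives
  χ_A(x) = x^4 - 4*x^3 + 6*x^2 - 4*x + 1
which factors as (x - 1)^4. The eigenvalues (with algebraic multiplicities) are λ = 1 with multiplicity 4.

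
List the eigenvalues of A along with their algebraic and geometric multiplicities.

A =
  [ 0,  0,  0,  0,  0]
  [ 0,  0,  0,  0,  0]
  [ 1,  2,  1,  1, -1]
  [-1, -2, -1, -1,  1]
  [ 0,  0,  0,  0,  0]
λ = 0: alg = 5, geom = 4

Step 1 — factor the characteristic polynomial to read off the algebraic multiplicities:
  χ_A(x) = x^5

Step 2 — compute geometric multiplicities via the rank-nullity identity g(λ) = n − rank(A − λI):
  rank(A − (0)·I) = 1, so dim ker(A − (0)·I) = n − 1 = 4

Summary:
  λ = 0: algebraic multiplicity = 5, geometric multiplicity = 4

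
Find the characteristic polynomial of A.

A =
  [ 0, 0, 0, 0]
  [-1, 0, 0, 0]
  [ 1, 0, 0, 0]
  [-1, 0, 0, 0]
x^4

Expanding det(x·I − A) (e.g. by cofactor expansion or by noting that A is similar to its Jordan form J, which has the same characteristic polynomial as A) gives
  χ_A(x) = x^4
which factors as x^4. The eigenvalues (with algebraic multiplicities) are λ = 0 with multiplicity 4.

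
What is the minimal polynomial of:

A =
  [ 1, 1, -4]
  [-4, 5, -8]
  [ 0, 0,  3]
x^2 - 6*x + 9

The characteristic polynomial is χ_A(x) = (x - 3)^3, so the eigenvalues are known. The minimal polynomial is
  m_A(x) = Π_λ (x − λ)^{k_λ}
where k_λ is the size of the *largest* Jordan block for λ (equivalently, the smallest k with (A − λI)^k v = 0 for every generalised eigenvector v of λ).

  λ = 3: largest Jordan block has size 2, contributing (x − 3)^2

So m_A(x) = (x - 3)^2 = x^2 - 6*x + 9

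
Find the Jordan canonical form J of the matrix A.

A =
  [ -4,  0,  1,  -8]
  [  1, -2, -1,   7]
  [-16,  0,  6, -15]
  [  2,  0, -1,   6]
J_2(-2) ⊕ J_2(5)

The characteristic polynomial is
  det(x·I − A) = x^4 - 6*x^3 - 11*x^2 + 60*x + 100 = (x - 5)^2*(x + 2)^2

Eigenvalues and multiplicities (the geometric multiplicity of λ is n − rank(A − λI), which equals the number of Jordan blocks for λ):
  λ = -2: algebraic multiplicity = 2, geometric multiplicity = 1
  λ = 5: algebraic multiplicity = 2, geometric multiplicity = 1

Determining the block sizes for each eigenvalue:
  λ = -2: one block (gm = 1), so the single block has size am = 2 → block sizes [2]
  λ = 5: one block (gm = 1), so the single block has size am = 2 → block sizes [2]

Assembling the blocks gives a Jordan form
J =
  [-2,  1, 0, 0]
  [ 0, -2, 0, 0]
  [ 0,  0, 5, 1]
  [ 0,  0, 0, 5]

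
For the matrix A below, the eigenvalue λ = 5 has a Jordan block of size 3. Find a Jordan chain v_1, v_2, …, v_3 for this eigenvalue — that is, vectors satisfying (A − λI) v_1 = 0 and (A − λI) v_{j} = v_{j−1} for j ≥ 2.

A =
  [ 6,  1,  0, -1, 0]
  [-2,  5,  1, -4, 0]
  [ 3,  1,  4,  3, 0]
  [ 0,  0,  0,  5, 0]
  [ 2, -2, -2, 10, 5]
A Jordan chain for λ = 5 of length 3:
v_1 = (-1, 1, -2, 0, 0)ᵀ
v_2 = (1, -2, 3, 0, 2)ᵀ
v_3 = (1, 0, 0, 0, 0)ᵀ

Let N = A − (5)·I. We want v_3 with N^3 v_3 = 0 but N^2 v_3 ≠ 0; then v_{j-1} := N · v_j for j = 3, …, 2.

Pick v_3 = (1, 0, 0, 0, 0)ᵀ.
Then v_2 = N · v_3 = (1, -2, 3, 0, 2)ᵀ.
Then v_1 = N · v_2 = (-1, 1, -2, 0, 0)ᵀ.

Sanity check: (A − (5)·I) v_1 = (0, 0, 0, 0, 0)ᵀ = 0. ✓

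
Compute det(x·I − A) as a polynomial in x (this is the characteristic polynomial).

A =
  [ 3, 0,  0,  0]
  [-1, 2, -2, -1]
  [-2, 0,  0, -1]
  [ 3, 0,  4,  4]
x^4 - 9*x^3 + 30*x^2 - 44*x + 24

Expanding det(x·I − A) (e.g. by cofactor expansion or by noting that A is similar to its Jordan form J, which has the same characteristic polynomial as A) gives
  χ_A(x) = x^4 - 9*x^3 + 30*x^2 - 44*x + 24
which factors as (x - 3)*(x - 2)^3. The eigenvalues (with algebraic multiplicities) are λ = 2 with multiplicity 3, λ = 3 with multiplicity 1.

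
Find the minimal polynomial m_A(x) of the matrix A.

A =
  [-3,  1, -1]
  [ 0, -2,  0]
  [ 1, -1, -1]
x^2 + 4*x + 4

The characteristic polynomial is χ_A(x) = (x + 2)^3, so the eigenvalues are known. The minimal polynomial is
  m_A(x) = Π_λ (x − λ)^{k_λ}
where k_λ is the size of the *largest* Jordan block for λ (equivalently, the smallest k with (A − λI)^k v = 0 for every generalised eigenvector v of λ).

  λ = -2: largest Jordan block has size 2, contributing (x + 2)^2

So m_A(x) = (x + 2)^2 = x^2 + 4*x + 4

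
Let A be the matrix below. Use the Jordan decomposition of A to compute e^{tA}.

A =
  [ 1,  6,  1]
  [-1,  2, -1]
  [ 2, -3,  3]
e^{tA} =
  [-3*t^2*exp(2*t)/2 - t*exp(2*t) + exp(2*t), -9*t^2*exp(2*t)/2 + 6*t*exp(2*t), -3*t^2*exp(2*t) + t*exp(2*t)]
  [-t^2*exp(2*t)/2 - t*exp(2*t), -3*t^2*exp(2*t)/2 + exp(2*t), -t^2*exp(2*t) - t*exp(2*t)]
  [3*t^2*exp(2*t)/2 + 2*t*exp(2*t), 9*t^2*exp(2*t)/2 - 3*t*exp(2*t), 3*t^2*exp(2*t) + t*exp(2*t) + exp(2*t)]

Strategy: write A = P · J · P⁻¹ where J is a Jordan canonical form, so e^{tA} = P · e^{tJ} · P⁻¹, and e^{tJ} can be computed block-by-block.

A has Jordan form
J =
  [2, 1, 0]
  [0, 2, 1]
  [0, 0, 2]
(up to reordering of blocks).

Per-block formulas:
  For a 3×3 Jordan block J_3(2): exp(t · J_3(2)) = e^(2t)·(I + t·N + (t^2/2)·N^2), where N is the 3×3 nilpotent shift.

After assembling e^{tJ} and conjugating by P, we get:

e^{tA} =
  [-3*t^2*exp(2*t)/2 - t*exp(2*t) + exp(2*t), -9*t^2*exp(2*t)/2 + 6*t*exp(2*t), -3*t^2*exp(2*t) + t*exp(2*t)]
  [-t^2*exp(2*t)/2 - t*exp(2*t), -3*t^2*exp(2*t)/2 + exp(2*t), -t^2*exp(2*t) - t*exp(2*t)]
  [3*t^2*exp(2*t)/2 + 2*t*exp(2*t), 9*t^2*exp(2*t)/2 - 3*t*exp(2*t), 3*t^2*exp(2*t) + t*exp(2*t) + exp(2*t)]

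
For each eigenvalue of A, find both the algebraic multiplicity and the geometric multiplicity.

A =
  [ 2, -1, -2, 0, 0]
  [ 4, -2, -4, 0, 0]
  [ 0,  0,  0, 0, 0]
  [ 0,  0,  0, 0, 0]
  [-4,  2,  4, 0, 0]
λ = 0: alg = 5, geom = 4

Step 1 — factor the characteristic polynomial to read off the algebraic multiplicities:
  χ_A(x) = x^5

Step 2 — compute geometric multiplicities via the rank-nullity identity g(λ) = n − rank(A − λI):
  rank(A − (0)·I) = 1, so dim ker(A − (0)·I) = n − 1 = 4

Summary:
  λ = 0: algebraic multiplicity = 5, geometric multiplicity = 4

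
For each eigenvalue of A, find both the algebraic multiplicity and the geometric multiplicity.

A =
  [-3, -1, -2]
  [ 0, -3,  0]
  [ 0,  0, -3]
λ = -3: alg = 3, geom = 2

Step 1 — factor the characteristic polynomial to read off the algebraic multiplicities:
  χ_A(x) = (x + 3)^3

Step 2 — compute geometric multiplicities via the rank-nullity identity g(λ) = n − rank(A − λI):
  rank(A − (-3)·I) = 1, so dim ker(A − (-3)·I) = n − 1 = 2

Summary:
  λ = -3: algebraic multiplicity = 3, geometric multiplicity = 2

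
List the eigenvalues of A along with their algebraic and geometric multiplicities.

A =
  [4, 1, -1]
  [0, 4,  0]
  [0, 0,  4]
λ = 4: alg = 3, geom = 2

Step 1 — factor the characteristic polynomial to read off the algebraic multiplicities:
  χ_A(x) = (x - 4)^3

Step 2 — compute geometric multiplicities via the rank-nullity identity g(λ) = n − rank(A − λI):
  rank(A − (4)·I) = 1, so dim ker(A − (4)·I) = n − 1 = 2

Summary:
  λ = 4: algebraic multiplicity = 3, geometric multiplicity = 2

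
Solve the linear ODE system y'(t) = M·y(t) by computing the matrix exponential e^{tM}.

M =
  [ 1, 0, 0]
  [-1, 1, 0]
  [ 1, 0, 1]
e^{tM} =
  [exp(t), 0, 0]
  [-t*exp(t), exp(t), 0]
  [t*exp(t), 0, exp(t)]

Strategy: write M = P · J · P⁻¹ where J is a Jordan canonical form, so e^{tM} = P · e^{tJ} · P⁻¹, and e^{tJ} can be computed block-by-block.

M has Jordan form
J =
  [1, 1, 0]
  [0, 1, 0]
  [0, 0, 1]
(up to reordering of blocks).

Per-block formulas:
  For a 1×1 block at λ = 1: exp(t · [1]) = [e^(1t)].
  For a 2×2 Jordan block J_2(1): exp(t · J_2(1)) = e^(1t)·(I + t·N), where N is the 2×2 nilpotent shift.

After assembling e^{tJ} and conjugating by P, we get:

e^{tM} =
  [exp(t), 0, 0]
  [-t*exp(t), exp(t), 0]
  [t*exp(t), 0, exp(t)]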